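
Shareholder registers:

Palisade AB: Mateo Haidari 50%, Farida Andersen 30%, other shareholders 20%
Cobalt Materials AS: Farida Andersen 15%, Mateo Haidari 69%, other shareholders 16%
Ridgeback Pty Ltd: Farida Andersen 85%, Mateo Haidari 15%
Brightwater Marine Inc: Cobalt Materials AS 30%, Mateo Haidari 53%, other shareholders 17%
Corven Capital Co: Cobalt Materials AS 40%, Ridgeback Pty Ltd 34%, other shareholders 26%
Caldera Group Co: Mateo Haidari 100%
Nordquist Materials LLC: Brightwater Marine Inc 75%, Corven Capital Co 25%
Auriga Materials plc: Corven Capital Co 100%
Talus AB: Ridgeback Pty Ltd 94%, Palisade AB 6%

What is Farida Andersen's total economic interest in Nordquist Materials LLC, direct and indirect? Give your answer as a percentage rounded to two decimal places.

12.10%

Farida reaches Nordquist along 3 paths.
Via Cobalt → Brightwater: 15% × 30% × 75% = 3.375%.
Via Cobalt → Corven: 15% × 40% × 25% = 1.5%.
Via Ridgeback → Corven: 85% × 34% × 25% = 7.225%.
Total: 3.375% + 1.5% + 7.225% = 12.1%.
Rounded: 12.10%.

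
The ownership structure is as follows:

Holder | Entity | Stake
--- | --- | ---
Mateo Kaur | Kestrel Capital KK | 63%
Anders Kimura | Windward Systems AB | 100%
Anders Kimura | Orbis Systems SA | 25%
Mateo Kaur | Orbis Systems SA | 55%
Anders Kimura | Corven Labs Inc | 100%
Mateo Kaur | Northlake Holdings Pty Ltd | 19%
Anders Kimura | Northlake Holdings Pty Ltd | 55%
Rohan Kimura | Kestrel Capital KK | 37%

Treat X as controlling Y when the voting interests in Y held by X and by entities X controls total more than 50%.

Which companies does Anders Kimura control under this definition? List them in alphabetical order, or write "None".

Anders holds 100% of Windward, so Anders controls Windward.
Anders holds 55% of Northlake, so Anders controls Northlake.
Anders holds 100% of Corven, so Anders controls Corven.
No other company's threshold is met.

Corven Labs Inc, Northlake Holdings Pty Ltd, Windward Systems AB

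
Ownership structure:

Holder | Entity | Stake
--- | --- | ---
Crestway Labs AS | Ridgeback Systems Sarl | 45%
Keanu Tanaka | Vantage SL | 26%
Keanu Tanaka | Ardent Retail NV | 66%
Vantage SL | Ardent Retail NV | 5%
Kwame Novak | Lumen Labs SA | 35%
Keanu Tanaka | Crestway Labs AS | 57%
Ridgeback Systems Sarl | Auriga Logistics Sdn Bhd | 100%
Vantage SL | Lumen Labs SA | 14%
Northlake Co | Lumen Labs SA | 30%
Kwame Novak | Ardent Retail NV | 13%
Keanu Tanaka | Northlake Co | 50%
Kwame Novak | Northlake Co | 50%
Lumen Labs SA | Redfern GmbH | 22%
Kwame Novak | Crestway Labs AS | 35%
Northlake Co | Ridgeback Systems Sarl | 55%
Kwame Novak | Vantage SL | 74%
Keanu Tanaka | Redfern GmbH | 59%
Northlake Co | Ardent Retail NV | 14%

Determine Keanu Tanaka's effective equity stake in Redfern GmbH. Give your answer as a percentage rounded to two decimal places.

Keanu reaches Redfern along 3 paths.
Direct stake: 59% = 59%.
Via Northlake → Lumen: 50% × 30% × 22% = 3.3%.
Via Vantage → Lumen: 26% × 14% × 22% = 0.8008%.
Total: 59% + 3.3% + 0.8008% = 63.1008%.
Rounded: 63.10%.

63.10%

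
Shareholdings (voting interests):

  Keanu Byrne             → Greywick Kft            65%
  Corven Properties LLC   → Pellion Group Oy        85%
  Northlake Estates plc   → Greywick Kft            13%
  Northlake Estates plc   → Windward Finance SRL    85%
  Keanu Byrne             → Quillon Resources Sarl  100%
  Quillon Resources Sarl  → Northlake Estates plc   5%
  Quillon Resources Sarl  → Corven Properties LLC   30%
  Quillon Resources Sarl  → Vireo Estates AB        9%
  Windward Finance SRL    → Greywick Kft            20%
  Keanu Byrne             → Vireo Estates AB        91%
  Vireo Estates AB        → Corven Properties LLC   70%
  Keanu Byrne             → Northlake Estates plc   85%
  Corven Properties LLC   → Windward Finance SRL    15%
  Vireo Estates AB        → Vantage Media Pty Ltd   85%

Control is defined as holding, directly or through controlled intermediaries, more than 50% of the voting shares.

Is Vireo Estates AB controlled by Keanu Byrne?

Yes

Keanu holds 100% of Quillon, so Keanu controls Quillon.
Keanu and Quillon together hold 91% + 9% = 100% of Vireo, so Keanu controls Vireo.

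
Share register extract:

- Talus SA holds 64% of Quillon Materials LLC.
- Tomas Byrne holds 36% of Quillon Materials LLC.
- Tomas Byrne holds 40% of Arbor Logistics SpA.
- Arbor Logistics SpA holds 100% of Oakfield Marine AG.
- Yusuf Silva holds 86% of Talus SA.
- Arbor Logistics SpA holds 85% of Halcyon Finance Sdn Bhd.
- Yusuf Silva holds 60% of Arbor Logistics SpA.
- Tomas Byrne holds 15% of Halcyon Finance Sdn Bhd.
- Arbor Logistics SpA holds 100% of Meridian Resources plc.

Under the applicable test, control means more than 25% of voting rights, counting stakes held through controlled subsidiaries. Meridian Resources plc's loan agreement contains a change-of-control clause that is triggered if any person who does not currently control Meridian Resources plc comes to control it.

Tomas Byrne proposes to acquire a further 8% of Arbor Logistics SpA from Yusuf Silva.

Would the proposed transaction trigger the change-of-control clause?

The purchase adds only to Tomas's holdings (Yusuf's stake shrinks), so Tomas is the only person who could newly come to control Meridian.
Tomas holds 40% of Arbor, so Tomas controls Arbor.
Arbor holds 100% of Meridian, so Tomas controls Meridian.
So Tomas already controls Meridian before the transaction.
After the purchase, Tomas's direct stake in Arbor rises to 40% + 8% = 48%, and Yusuf's stake falls to 52%.
Tomas controlled Meridian already, so this is not a new person acquiring control; every other person's position is unchanged or reduced.
No new person acquires control, so the clause is not triggered.

No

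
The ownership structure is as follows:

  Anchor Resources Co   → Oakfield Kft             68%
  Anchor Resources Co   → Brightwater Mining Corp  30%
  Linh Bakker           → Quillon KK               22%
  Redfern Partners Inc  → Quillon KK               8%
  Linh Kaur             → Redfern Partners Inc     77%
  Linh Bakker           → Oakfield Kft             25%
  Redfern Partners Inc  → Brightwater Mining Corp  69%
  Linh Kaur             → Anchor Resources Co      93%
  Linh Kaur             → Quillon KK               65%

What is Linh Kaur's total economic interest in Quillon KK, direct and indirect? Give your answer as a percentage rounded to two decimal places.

71.16%

Linh Kaur reaches Quillon along 2 paths.
Direct stake: 65% = 65%.
Via Redfern: 77% × 8% = 6.16%.
Total: 65% + 6.16% = 71.16%.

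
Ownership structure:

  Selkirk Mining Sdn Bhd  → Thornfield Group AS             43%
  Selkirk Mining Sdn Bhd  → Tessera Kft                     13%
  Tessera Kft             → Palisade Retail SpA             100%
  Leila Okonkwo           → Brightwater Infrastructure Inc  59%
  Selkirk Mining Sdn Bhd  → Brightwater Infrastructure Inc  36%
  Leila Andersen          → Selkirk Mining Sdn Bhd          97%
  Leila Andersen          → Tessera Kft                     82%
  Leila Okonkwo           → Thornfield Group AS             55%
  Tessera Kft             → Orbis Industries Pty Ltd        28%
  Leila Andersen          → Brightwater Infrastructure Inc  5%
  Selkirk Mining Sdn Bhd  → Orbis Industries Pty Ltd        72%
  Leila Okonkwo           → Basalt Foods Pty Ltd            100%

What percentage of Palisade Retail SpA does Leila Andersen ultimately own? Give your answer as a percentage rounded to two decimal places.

Leila Andersen reaches Palisade along 2 paths.
Via Tessera: 82% × 100% = 82%.
Via Selkirk → Tessera: 97% × 13% × 100% = 12.61%.
Total: 82% + 12.61% = 94.61%.

94.61%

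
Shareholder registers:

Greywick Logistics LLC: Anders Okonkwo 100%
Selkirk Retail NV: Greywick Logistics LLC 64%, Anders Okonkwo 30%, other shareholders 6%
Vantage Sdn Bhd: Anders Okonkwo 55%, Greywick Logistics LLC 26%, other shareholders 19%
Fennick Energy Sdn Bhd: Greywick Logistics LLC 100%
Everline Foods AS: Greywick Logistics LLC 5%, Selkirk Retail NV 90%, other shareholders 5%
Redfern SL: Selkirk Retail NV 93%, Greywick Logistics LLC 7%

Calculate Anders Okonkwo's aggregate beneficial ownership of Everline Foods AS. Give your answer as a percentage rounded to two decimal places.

89.60%

Anders reaches Everline along 3 paths.
Via Greywick: 100% × 5% = 5%.
Via Greywick → Selkirk: 100% × 64% × 90% = 57.6%.
Via Selkirk: 30% × 90% = 27%.
Total: 5% + 57.6% + 27% = 89.6%.
Rounded: 89.60%.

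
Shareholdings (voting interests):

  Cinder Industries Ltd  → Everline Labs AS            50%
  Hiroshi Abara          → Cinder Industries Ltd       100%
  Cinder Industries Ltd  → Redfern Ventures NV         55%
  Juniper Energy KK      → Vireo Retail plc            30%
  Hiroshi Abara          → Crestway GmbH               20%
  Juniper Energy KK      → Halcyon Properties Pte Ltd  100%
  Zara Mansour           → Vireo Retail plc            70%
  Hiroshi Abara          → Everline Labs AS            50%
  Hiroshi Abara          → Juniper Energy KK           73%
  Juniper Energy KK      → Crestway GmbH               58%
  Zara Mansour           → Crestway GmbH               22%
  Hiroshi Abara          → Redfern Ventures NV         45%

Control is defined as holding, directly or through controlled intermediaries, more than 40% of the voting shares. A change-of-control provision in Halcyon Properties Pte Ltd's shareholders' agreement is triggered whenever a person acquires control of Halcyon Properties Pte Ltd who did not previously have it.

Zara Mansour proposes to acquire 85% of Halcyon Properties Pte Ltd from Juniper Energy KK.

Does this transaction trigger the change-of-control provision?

Yes

The purchase adds only to Zara's holdings (Juniper's stake shrinks), so Zara is the only person who could newly come to control Halcyon.
Zara holds 70% of Vireo, so Zara controls Vireo.
Neither Zara nor any entity Zara controls holds any voting interest in Halcyon.
So before the transaction, Zara does not control Halcyon.
After the purchase, Zara holds 85% of Halcyon directly, and Juniper's stake falls to 15%.
Zara holds 85% of Halcyon, so Zara controls Halcyon.
Zara did not control Halcyon before and does after, so the clause is triggered.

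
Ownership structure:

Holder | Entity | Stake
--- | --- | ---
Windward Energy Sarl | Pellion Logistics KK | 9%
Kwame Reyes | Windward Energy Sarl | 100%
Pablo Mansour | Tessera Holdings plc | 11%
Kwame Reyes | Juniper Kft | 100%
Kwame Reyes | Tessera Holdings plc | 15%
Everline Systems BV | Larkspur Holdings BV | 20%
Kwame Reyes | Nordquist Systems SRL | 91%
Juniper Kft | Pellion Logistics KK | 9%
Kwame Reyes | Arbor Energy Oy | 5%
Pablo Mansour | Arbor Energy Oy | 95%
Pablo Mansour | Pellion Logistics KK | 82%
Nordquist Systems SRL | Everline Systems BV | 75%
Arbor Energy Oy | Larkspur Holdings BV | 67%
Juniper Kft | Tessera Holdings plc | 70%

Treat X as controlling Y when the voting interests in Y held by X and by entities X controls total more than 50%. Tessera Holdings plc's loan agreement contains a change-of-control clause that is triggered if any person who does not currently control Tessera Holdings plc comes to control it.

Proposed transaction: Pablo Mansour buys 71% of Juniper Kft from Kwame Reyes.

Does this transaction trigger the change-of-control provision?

The purchase adds only to Pablo's holdings (Kwame's stake shrinks), so Pablo is the only person who could newly come to control Tessera.
Pablo holds 95% of Arbor, so Pablo controls Arbor.
Pablo holds 82% of Pellion, so Pablo controls Pellion.
Arbor holds 67% of Larkspur, so Pablo controls Larkspur.
In Tessera, Pablo's side holds only 11%, not > 50%.
So before the transaction, Pablo does not control Tessera.
After the purchase, Pablo holds 71% of Juniper directly, and Kwame's stake falls to 29%.
Pablo holds 71% of Juniper, so Pablo controls Juniper.
Juniper and Pablo together hold 70% + 11% = 81% of Tessera, so Pablo controls Tessera.
Pablo did not control Tessera before and does after, so the clause is triggered.

Yes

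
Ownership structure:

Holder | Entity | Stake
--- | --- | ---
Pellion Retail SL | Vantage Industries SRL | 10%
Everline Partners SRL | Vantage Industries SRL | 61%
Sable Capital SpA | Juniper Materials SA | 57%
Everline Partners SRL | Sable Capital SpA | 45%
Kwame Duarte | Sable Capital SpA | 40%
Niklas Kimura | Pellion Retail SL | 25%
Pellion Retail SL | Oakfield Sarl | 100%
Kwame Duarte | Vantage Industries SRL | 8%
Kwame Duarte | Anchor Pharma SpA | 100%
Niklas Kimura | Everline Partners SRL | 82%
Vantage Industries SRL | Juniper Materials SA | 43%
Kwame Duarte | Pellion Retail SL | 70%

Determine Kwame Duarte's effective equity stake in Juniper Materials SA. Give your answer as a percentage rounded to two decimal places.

Kwame reaches Juniper along 3 paths.
Via Vantage: 8% × 43% = 3.44%.
Via Pellion → Vantage: 70% × 10% × 43% = 3.01%.
Via Sable: 40% × 57% = 22.8%.
Total: 3.44% + 3.01% + 22.8% = 29.25%.

29.25%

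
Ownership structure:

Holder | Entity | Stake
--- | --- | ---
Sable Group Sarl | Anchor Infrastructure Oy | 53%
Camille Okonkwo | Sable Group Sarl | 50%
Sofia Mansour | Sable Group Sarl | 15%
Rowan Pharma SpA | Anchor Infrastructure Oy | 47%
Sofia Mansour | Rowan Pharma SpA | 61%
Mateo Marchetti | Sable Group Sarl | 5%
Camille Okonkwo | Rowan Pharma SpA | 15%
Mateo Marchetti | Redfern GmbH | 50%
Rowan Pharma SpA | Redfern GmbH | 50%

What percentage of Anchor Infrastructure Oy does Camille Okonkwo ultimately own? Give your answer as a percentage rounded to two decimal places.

Camille reaches Anchor along 2 paths.
Via Rowan: 15% × 47% = 7.05%.
Via Sable: 50% × 53% = 26.5%.
Total: 7.05% + 26.5% = 33.55%.

33.55%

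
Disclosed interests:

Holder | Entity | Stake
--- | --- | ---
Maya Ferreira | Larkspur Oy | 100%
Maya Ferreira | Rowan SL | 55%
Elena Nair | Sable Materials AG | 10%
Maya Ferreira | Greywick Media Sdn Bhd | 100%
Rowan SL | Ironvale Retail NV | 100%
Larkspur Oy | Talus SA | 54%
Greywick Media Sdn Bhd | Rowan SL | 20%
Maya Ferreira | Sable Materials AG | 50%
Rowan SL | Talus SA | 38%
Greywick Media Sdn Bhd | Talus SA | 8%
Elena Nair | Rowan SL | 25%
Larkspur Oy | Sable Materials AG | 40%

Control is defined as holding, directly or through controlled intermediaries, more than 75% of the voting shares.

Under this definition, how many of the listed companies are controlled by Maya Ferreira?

3

Maya holds 100% of Greywick, so Maya controls Greywick.
Maya holds 100% of Larkspur, so Maya controls Larkspur.
Larkspur and Maya together hold 40% + 50% = 90% of Sable, so Maya controls Sable.
No other company's threshold is met.
Maya controls 3 companies.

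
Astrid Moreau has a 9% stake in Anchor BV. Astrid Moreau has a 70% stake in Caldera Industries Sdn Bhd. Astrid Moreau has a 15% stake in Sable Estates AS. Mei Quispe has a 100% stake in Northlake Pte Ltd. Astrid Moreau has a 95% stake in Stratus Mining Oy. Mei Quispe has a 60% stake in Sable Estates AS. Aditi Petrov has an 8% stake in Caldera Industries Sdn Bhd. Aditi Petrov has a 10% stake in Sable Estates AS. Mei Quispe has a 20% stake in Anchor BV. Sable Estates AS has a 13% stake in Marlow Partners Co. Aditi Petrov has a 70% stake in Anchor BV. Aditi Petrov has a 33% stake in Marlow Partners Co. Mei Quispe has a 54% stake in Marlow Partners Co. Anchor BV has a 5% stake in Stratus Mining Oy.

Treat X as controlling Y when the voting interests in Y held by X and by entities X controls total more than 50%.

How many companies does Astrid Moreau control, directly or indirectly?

Astrid holds 95% of Stratus, so Astrid controls Stratus.
Astrid holds 70% of Caldera, so Astrid controls Caldera.
No other company's threshold is met.
Astrid controls 2 companies.

2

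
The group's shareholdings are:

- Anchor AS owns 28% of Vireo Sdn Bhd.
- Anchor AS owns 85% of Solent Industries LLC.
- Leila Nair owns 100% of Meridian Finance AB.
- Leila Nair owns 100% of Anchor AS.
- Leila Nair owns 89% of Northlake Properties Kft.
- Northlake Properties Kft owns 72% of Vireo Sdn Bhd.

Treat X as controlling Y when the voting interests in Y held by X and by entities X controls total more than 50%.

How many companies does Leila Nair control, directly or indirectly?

5

Leila holds 100% of Anchor, so Leila controls Anchor.
Leila holds 89% of Northlake, so Leila controls Northlake.
Leila holds 100% of Meridian, so Leila controls Meridian.
Anchor and Northlake together hold 28% + 72% = 100% of Vireo, so Leila controls Vireo.
Anchor holds 85% of Solent, so Leila controls Solent.
Leila controls 5 companies.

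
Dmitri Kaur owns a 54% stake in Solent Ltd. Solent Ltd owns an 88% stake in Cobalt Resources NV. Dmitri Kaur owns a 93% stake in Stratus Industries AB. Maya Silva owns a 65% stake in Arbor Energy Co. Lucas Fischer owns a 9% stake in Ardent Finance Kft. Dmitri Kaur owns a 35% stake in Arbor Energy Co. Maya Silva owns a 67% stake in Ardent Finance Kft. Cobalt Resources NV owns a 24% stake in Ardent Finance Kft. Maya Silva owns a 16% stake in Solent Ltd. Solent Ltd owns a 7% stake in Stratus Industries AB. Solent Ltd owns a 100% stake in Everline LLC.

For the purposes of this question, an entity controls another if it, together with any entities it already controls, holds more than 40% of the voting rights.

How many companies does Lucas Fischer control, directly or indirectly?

Lucas's largest direct stake is 9% in Ardent, which does not meet the threshold.
Lucas controls 0 companies.

0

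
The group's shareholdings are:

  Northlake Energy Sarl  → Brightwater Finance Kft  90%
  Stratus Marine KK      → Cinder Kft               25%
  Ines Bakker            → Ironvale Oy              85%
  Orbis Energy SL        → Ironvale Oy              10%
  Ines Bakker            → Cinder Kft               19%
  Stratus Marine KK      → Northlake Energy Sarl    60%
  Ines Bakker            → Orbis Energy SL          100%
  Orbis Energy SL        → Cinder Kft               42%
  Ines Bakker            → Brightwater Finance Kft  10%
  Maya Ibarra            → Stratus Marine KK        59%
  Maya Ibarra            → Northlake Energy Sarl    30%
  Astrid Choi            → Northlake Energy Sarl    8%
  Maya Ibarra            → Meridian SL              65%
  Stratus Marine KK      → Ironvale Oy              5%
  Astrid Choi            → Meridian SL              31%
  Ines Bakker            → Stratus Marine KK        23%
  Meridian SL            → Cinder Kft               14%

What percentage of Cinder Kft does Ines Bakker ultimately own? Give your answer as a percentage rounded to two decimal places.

66.75%

Ines reaches Cinder along 3 paths.
Via Orbis: 100% × 42% = 42%.
Direct stake: 19% = 19%.
Via Stratus: 23% × 25% = 5.75%.
Total: 42% + 19% + 5.75% = 66.75%.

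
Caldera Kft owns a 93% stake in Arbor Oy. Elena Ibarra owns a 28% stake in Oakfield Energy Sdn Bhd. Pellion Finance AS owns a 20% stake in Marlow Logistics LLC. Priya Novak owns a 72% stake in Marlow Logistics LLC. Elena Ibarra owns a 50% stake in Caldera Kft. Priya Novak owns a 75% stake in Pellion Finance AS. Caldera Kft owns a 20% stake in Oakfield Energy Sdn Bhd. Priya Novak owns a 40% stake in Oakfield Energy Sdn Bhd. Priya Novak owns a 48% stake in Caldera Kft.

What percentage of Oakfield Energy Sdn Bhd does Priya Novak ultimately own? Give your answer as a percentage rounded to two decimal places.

49.60%

Priya reaches Oakfield along 2 paths.
Direct stake: 40% = 40%.
Via Caldera: 48% × 20% = 9.6%.
Total: 40% + 9.6% = 49.6%.
Rounded: 49.60%.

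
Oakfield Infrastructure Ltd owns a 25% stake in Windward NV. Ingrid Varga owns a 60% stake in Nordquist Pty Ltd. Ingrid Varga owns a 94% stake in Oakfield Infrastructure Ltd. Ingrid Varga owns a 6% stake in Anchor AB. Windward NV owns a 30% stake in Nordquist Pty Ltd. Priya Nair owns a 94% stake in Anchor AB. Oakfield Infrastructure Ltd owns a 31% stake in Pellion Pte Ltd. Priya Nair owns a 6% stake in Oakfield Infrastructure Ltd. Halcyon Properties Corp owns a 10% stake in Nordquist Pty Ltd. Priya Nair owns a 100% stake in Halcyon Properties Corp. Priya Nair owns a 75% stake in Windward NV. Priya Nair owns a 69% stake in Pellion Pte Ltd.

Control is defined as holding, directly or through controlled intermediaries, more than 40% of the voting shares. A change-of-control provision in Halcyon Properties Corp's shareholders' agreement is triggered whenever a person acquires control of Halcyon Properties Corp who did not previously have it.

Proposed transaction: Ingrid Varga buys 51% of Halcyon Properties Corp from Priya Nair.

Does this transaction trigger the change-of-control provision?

The purchase adds only to Ingrid's holdings (Priya's stake shrinks), so Ingrid is the only person who could newly come to control Halcyon.
Ingrid holds 94% of Oakfield, so Ingrid controls Oakfield.
Ingrid holds 60% of Nordquist, so Ingrid controls Nordquist.
Neither Ingrid nor any entity Ingrid controls holds any voting interest in Halcyon.
So before the transaction, Ingrid does not control Halcyon.
After the purchase, Ingrid holds 51% of Halcyon directly, and Priya's stake falls to 49%.
Ingrid holds 51% of Halcyon, so Ingrid controls Halcyon.
Ingrid did not control Halcyon before and does after, so the clause is triggered.

Yes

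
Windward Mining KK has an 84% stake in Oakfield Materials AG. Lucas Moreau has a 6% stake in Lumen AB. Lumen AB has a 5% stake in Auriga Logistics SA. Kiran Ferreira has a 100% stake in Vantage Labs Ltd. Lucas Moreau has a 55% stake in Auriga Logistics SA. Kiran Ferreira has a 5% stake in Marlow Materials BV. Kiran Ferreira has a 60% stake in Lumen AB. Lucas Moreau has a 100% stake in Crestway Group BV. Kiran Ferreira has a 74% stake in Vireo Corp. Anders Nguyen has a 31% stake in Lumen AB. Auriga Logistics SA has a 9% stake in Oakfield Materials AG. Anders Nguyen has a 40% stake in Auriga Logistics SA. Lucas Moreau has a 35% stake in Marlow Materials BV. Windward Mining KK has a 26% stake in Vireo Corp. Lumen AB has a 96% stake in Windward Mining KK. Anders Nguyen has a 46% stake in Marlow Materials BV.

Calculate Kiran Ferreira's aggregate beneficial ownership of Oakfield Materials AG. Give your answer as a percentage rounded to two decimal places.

Kiran reaches Oakfield along 2 paths.
Via Lumen → Auriga: 60% × 5% × 9% = 0.27%.
Via Lumen → Windward: 60% × 96% × 84% = 48.384%.
Total: 0.27% + 48.384% = 48.654%.
Rounded: 48.65%.

48.65%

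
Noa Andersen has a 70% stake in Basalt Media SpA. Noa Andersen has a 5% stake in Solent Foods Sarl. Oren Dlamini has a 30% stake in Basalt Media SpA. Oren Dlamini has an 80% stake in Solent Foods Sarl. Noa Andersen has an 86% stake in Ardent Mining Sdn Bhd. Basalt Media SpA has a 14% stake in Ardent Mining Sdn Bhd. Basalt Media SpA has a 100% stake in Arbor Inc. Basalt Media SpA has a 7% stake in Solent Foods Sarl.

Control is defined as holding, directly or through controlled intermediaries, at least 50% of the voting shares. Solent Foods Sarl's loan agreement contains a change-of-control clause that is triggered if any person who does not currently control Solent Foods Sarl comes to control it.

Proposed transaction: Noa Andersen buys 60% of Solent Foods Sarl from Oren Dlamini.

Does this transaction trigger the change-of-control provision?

The purchase adds only to Noa's holdings (Oren's stake shrinks), so Noa is the only person who could newly come to control Solent.
Noa holds 70% of Basalt, so Noa controls Basalt.
Basalt holds 100% of Arbor, so Noa controls Arbor.
Noa and Basalt together hold 86% + 14% = 100% of Ardent, so Noa controls Ardent.
In Solent, Noa's side holds only 5% + 7% = 12%, not ≥ 50%.
So before the transaction, Noa does not control Solent.
After the purchase, Noa's direct stake in Solent rises to 5% + 60% = 65%, and Oren's stake falls to 20%.
Noa and Basalt together hold 65% + 7% = 72% of Solent, so Noa controls Solent.
Noa did not control Solent before and does after, so the clause is triggered.

Yes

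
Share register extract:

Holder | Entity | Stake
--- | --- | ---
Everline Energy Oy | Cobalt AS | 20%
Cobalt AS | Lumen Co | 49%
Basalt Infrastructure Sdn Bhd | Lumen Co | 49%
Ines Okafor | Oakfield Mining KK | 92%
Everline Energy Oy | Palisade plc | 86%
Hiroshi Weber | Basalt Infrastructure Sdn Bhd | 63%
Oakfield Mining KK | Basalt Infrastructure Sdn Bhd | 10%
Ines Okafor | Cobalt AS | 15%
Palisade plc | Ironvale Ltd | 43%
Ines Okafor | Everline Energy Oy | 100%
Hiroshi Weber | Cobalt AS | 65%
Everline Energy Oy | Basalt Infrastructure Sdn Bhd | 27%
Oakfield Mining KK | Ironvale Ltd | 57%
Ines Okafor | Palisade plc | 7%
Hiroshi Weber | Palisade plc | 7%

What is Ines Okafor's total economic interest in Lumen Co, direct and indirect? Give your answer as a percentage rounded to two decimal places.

Ines reaches Lumen along 4 paths.
Via Cobalt: 15% × 49% = 7.35%.
Via Everline → Cobalt: 100% × 20% × 49% = 9.8%.
Via Everline → Basalt: 100% × 27% × 49% = 13.23%.
Via Oakfield → Basalt: 92% × 10% × 49% = 4.508%.
Total: 7.35% + 9.8% + 13.23% + 4.508% = 34.888%.
Rounded: 34.89%.

34.89%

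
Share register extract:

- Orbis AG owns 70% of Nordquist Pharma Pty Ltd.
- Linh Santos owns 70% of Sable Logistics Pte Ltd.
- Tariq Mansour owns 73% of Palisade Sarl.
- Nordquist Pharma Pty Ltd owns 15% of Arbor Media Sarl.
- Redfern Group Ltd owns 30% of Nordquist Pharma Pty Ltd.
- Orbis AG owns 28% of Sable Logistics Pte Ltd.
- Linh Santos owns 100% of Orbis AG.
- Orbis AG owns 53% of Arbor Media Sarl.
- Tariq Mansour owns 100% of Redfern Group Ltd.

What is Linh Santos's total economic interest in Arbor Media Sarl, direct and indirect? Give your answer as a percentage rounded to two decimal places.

63.50%

Linh reaches Arbor along 2 paths.
Via Orbis → Nordquist: 100% × 70% × 15% = 10.5%.
Via Orbis: 100% × 53% = 53%.
Total: 10.5% + 53% = 63.5%.
Rounded: 63.50%.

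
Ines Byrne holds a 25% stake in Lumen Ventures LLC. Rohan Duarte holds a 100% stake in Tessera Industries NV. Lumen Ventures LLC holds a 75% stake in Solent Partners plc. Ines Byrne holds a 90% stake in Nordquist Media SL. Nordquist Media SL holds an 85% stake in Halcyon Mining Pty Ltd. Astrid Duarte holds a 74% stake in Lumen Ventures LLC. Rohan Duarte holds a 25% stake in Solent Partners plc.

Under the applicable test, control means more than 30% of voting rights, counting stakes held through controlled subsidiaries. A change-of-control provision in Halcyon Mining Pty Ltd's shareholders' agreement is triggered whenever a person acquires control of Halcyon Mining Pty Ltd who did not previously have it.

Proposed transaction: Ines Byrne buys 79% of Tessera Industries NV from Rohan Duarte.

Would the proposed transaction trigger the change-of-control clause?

The purchase adds only to Ines's holdings (Rohan's stake shrinks), so Ines is the only person who could newly come to control Halcyon.
Ines holds 90% of Nordquist, so Ines controls Nordquist.
Nordquist holds 85% of Halcyon, so Ines controls Halcyon.
So Ines already controls Halcyon before the transaction.
After the purchase, Ines holds 79% of Tessera directly, and Rohan's stake falls to 21%.
Ines controlled Halcyon already, so this is not a new person acquiring control; every other person's position is unchanged or reduced.
No new person acquires control, so the clause is not triggered.

No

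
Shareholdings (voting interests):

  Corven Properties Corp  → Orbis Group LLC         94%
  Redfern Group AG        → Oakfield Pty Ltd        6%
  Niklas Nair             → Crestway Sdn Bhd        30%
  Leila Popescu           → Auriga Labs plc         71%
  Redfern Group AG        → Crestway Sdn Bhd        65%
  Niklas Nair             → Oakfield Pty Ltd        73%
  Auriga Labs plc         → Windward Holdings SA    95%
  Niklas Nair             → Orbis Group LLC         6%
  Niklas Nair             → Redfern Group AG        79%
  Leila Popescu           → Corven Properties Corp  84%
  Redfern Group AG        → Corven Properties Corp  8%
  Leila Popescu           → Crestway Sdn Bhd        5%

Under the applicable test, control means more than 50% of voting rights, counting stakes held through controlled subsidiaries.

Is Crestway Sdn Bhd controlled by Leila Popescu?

No

Leila holds 84% of Corven, so Leila controls Corven.
Corven holds 94% of Orbis, so Leila controls Orbis.
Leila holds 71% of Auriga, so Leila controls Auriga.
Auriga holds 95% of Windward, so Leila controls Windward.
In Crestway, Leila's side holds only 5%, not > 50%.
So Leila does not control Crestway.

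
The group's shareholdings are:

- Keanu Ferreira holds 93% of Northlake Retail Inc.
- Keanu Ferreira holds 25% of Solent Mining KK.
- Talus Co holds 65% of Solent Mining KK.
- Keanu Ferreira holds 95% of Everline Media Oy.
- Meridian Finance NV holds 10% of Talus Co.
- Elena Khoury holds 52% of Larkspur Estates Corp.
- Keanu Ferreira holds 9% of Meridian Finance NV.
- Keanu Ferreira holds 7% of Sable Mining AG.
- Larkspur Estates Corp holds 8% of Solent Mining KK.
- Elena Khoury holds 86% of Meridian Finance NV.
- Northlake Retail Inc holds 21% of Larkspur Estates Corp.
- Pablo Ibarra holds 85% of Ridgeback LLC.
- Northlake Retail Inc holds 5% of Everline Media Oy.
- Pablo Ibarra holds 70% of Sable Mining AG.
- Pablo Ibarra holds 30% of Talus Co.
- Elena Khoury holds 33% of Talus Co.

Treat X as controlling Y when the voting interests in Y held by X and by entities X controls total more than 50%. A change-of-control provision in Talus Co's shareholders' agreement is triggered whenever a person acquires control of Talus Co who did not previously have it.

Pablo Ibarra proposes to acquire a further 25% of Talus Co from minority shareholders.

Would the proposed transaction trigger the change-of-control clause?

The purchase changes only Pablo's holdings, so Pablo is the only person who could newly come to control Talus.
Pablo holds 70% of Sable, so Pablo controls Sable.
Pablo holds 85% of Ridgeback, so Pablo controls Ridgeback.
In Talus, Pablo's side holds only 30%, not > 50%.
So before the transaction, Pablo does not control Talus.
After the purchase, Pablo's direct stake in Talus rises to 30% + 25% = 55%.
Pablo holds 55% of Talus, so Pablo controls Talus.
Pablo did not control Talus before and does after, so the clause is triggered.

Yes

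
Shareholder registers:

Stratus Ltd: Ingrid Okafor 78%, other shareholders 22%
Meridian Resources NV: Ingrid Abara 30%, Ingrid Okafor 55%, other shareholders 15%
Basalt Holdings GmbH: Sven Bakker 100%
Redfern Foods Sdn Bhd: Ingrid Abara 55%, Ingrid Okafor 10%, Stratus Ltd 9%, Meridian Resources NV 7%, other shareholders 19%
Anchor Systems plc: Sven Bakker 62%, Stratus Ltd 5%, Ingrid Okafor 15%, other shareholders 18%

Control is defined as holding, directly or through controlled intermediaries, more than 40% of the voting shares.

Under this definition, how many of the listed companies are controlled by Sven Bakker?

2

Sven holds 100% of Basalt, so Sven controls Basalt.
Sven holds 62% of Anchor, so Sven controls Anchor.
No other company's threshold is met.
Sven controls 2 companies.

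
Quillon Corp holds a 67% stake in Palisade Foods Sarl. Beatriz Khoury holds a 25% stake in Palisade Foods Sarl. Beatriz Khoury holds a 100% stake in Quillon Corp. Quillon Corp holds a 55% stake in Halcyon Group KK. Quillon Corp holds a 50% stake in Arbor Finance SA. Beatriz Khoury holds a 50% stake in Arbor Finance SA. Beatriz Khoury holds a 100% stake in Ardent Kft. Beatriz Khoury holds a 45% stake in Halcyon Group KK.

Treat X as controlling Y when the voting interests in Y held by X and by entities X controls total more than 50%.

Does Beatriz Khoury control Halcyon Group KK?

Beatriz holds 100% of Quillon, so Beatriz controls Quillon.
Beatriz and Quillon together hold 45% + 55% = 100% of Halcyon, so Beatriz controls Halcyon.

Yes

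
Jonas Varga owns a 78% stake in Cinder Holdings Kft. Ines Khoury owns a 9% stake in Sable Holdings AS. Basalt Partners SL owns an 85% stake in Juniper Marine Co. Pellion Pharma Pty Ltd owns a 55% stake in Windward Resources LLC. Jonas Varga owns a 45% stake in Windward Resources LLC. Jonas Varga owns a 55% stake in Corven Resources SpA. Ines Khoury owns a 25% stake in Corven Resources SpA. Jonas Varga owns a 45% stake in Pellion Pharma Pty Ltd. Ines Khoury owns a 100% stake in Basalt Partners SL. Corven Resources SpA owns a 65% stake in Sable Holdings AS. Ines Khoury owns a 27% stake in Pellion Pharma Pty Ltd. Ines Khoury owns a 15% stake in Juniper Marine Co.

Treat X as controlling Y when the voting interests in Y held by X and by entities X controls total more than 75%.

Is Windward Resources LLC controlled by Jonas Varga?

Jonas holds 78% of Cinder, so Jonas controls Cinder.
In Windward, Jonas's side holds only 45%, not > 75%.
So Jonas does not control Windward.

No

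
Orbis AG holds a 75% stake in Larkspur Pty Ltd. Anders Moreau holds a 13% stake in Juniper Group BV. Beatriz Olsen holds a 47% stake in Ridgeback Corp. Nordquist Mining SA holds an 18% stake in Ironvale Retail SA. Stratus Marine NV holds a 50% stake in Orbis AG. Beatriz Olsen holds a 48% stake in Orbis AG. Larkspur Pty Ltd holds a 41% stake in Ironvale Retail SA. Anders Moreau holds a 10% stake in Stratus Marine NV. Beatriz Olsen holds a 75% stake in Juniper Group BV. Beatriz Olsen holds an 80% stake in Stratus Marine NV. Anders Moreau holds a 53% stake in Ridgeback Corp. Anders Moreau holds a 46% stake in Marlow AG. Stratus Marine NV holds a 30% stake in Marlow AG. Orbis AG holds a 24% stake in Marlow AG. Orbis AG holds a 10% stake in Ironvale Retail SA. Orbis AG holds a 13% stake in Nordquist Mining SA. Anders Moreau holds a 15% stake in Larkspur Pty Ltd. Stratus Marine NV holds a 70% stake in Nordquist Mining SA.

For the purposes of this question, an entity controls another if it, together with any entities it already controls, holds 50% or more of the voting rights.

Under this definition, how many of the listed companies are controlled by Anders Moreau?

1

Anders holds 53% of Ridgeback, so Anders controls Ridgeback.
No other company's threshold is met.
Anders controls 1 company.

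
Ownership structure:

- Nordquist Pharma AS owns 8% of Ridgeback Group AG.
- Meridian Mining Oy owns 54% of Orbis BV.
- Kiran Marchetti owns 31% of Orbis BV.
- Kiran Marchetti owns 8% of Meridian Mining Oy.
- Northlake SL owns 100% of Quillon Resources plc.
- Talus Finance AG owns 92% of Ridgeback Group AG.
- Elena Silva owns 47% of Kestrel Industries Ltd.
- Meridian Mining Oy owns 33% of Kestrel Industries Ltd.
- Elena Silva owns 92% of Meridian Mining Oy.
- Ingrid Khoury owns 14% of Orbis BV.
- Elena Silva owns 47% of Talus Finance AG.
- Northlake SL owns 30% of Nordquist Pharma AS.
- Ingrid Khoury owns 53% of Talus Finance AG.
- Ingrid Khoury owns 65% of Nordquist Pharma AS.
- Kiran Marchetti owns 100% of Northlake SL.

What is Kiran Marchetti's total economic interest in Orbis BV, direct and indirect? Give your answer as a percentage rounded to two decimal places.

35.32%

Kiran reaches Orbis along 2 paths.
Via Meridian: 8% × 54% = 4.32%.
Direct stake: 31% = 31%.
Total: 4.32% + 31% = 35.32%.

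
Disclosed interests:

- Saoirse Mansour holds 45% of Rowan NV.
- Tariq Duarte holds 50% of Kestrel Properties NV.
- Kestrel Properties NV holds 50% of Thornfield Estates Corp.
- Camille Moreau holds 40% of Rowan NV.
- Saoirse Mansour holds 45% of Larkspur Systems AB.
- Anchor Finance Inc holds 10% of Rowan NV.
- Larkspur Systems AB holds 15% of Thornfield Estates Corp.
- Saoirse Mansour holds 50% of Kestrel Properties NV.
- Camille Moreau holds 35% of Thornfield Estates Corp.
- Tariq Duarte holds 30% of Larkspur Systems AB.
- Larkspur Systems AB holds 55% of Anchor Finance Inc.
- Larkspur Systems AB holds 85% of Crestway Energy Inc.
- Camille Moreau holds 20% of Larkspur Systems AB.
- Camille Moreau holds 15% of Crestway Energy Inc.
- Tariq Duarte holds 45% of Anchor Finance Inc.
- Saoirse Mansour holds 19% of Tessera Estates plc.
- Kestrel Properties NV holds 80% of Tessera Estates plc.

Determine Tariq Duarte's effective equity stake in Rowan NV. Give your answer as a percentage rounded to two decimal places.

6.15%

Tariq reaches Rowan along 2 paths.
Via Larkspur → Anchor: 30% × 55% × 10% = 1.65%.
Via Anchor: 45% × 10% = 4.5%.
Total: 1.65% + 4.5% = 6.15%.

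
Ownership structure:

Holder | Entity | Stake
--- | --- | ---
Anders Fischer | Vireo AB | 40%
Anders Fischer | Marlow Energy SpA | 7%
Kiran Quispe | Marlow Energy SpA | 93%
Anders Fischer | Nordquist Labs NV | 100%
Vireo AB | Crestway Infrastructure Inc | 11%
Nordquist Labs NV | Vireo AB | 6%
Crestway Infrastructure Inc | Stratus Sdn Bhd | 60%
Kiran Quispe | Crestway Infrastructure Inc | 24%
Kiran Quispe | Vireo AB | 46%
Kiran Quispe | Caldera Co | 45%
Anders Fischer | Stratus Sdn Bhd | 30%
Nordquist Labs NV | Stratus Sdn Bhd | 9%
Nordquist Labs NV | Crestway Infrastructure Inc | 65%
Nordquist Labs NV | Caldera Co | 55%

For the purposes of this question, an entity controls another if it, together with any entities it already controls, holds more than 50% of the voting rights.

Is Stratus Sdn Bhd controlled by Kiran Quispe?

No

Kiran holds 93% of Marlow, so Kiran controls Marlow.
Neither Kiran nor any entity Kiran controls holds any voting interest in Stratus.
So Kiran does not control Stratus.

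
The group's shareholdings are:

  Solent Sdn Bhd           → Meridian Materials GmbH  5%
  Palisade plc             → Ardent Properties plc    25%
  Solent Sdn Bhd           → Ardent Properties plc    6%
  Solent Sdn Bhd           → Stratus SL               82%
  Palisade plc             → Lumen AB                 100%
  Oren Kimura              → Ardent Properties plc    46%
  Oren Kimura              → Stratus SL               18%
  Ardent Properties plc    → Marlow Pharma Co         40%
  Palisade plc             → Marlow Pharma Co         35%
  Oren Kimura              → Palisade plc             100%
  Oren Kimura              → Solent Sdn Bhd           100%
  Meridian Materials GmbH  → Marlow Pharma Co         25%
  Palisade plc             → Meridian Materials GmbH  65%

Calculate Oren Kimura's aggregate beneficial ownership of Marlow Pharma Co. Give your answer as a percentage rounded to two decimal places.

83.30%

Oren reaches Marlow along 6 paths.
Via Palisade: 100% × 35% = 35%.
Via Ardent: 46% × 40% = 18.4%.
Via Solent → Ardent: 100% × 6% × 40% = 2.4%.
Via Palisade → Ardent: 100% × 25% × 40% = 10%.
Via Palisade → Meridian: 100% × 65% × 25% = 16.25%.
Via Solent → Meridian: 100% × 5% × 25% = 1.25%.
Total: 35% + 18.4% + 2.4% + 10% + 16.25% + 1.25% = 83.3%.
Rounded: 83.30%.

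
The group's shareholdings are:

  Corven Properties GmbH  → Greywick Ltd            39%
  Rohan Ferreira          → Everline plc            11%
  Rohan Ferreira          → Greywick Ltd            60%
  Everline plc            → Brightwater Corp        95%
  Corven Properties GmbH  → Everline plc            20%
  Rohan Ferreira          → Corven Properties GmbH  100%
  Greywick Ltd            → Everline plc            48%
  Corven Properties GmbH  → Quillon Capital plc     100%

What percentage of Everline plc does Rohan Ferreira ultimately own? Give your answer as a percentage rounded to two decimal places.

Rohan reaches Everline along 4 paths.
Via Corven: 100% × 20% = 20%.
Via Greywick: 60% × 48% = 28.8%.
Via Corven → Greywick: 100% × 39% × 48% = 18.72%.
Direct stake: 11% = 11%.
Total: 20% + 28.8% + 18.72% + 11% = 78.52%.

78.52%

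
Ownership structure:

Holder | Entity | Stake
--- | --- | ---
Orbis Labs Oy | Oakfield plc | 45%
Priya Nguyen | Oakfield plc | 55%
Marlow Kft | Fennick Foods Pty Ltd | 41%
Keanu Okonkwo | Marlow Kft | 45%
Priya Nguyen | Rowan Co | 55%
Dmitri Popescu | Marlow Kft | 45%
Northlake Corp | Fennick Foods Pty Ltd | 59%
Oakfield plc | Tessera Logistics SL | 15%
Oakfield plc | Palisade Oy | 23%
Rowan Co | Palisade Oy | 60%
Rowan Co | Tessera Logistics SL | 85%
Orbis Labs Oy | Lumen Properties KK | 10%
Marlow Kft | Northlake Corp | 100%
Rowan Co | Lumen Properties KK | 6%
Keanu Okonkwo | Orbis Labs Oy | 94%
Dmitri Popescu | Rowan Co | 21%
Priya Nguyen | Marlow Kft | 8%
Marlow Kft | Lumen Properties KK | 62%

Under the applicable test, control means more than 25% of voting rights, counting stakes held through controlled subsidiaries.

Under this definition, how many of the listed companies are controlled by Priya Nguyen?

4

Priya holds 55% of Rowan, so Priya controls Rowan.
Priya holds 55% of Oakfield, so Priya controls Oakfield.
Oakfield and Rowan together hold 23% + 60% = 83% of Palisade, so Priya controls Palisade.
Rowan and Oakfield together hold 85% + 15% = 100% of Tessera, so Priya controls Tessera.
No other company's threshold is met.
Priya controls 4 companies.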